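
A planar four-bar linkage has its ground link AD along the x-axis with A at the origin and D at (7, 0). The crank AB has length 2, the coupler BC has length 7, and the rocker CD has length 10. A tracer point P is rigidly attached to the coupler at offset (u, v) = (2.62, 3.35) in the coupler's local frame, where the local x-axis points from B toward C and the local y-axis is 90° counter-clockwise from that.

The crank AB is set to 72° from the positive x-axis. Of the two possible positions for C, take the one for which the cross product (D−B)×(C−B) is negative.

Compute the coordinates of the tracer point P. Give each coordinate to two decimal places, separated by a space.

2.83 -1.73

A=(0,0), D=(7.00,0)
B = A + 2.00·(cos72°, sin72°) = (0.6180, 1.9021)
|BD| = 6.6594
circle(B,7.00) ∩ circle(D,10.00): a=-0.4995, h=6.9822
  candidates: C₊=(2.1337,8.7361) cross=46.497; C₋=(-1.8549,-4.6465) cross=-46.497
  mode - wants cross < 0 → take C=(-1.8549,-4.6465) (cross=-46.497)
ex = (C−B)/|BC| = (-0.3533,-0.9355); ey = (0.9355,-0.3533)
P = B + 2.62·ex + 3.35·ey = (2.8264,-1.7324)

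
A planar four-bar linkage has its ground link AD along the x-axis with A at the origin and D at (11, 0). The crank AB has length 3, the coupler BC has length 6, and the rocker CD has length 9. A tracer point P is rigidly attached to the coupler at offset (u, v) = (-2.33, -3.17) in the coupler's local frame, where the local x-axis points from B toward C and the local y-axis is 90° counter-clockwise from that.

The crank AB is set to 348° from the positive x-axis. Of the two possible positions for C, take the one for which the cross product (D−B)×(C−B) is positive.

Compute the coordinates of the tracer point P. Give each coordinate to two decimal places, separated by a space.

5.76 -3.36

A=(0,0), D=(11.00,0)
B = A + 3.00·(cos348°, sin348°) = (2.9344, -0.6237)
|BD| = 8.0896
circle(B,6.00) ∩ circle(D,9.00): a=1.2635, h=5.8655
  candidates: C₊=(3.7419,5.3217) cross=47.449; C₋=(4.6464,-6.3743) cross=-47.449
  mode + wants cross > 0 → take C=(3.7419,5.3217) (cross=47.449)
ex = (C−B)/|BC| = (0.1346,0.9909); ey = (-0.9909,0.1346)
P = B + -2.33·ex + -3.17·ey = (5.7620,-3.3592)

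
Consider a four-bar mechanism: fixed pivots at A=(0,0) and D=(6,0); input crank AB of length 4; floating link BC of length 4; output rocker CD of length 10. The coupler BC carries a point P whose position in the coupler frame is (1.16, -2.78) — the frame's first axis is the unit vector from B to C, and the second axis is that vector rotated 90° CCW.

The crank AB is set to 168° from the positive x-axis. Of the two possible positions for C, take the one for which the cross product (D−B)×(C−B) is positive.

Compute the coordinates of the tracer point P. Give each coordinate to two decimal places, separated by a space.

-0.92 1.20

A=(0,0), D=(6.00,0)
B = A + 4.00·(cos168°, sin168°) = (-3.9126, 0.8316)
|BD| = 9.9474
circle(B,4.00) ∩ circle(D,10.00): a=0.7515, h=3.9288
  candidates: C₊=(-2.8353,4.6838) cross=39.081; C₋=(-3.4922,-3.1462) cross=-39.081
  mode + wants cross > 0 → take C=(-2.8353,4.6838) (cross=39.081)
ex = (C−B)/|BC| = (0.2693,0.9630); ey = (-0.9630,0.2693)
P = B + 1.16·ex + -2.78·ey = (-0.9229,1.2000)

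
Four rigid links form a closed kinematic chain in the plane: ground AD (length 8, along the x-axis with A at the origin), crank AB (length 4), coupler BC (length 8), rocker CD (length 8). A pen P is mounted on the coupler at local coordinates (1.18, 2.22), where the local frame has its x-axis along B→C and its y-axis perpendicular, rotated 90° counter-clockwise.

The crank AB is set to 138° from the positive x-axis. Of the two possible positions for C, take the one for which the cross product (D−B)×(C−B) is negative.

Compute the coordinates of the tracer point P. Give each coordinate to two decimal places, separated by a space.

A=(0,0), D=(8.00,0)
B = A + 4.00·(cos138°, sin138°) = (-2.9726, 2.6765)
|BD| = 11.2943
circle(B,8.00) ∩ circle(D,8.00): a=5.6472, h=5.6665
  candidates: C₊=(3.8566,6.8434) cross=64.000; C₋=(1.1709,-4.1669) cross=-64.000
  mode - wants cross < 0 → take C=(1.1709,-4.1669) (cross=-64.000)
ex = (C−B)/|BC| = (0.5179,-0.8554); ey = (0.8554,0.5179)
P = B + 1.18·ex + 2.22·ey = (-0.4624,2.8169)

-0.46 2.82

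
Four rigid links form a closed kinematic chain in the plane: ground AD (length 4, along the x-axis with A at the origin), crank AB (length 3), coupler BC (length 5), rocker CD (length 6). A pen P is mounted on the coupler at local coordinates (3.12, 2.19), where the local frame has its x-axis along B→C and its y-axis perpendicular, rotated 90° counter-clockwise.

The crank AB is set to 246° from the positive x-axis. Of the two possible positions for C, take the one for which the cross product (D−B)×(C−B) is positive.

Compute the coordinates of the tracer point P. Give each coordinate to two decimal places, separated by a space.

-3.62 0.22

A=(0,0), D=(4.00,0)
B = A + 3.00·(cos246°, sin246°) = (-1.2202, -2.7406)
|BD| = 5.8959
circle(B,5.00) ∩ circle(D,6.00): a=2.0151, h=4.5760
  candidates: C₊=(-1.5631,2.2476) cross=26.979; C₋=(2.6910,-5.8555) cross=-26.979
  mode + wants cross > 0 → take C=(-1.5631,2.2476) (cross=26.979)
ex = (C−B)/|BC| = (-0.0686,0.9976); ey = (-0.9976,-0.0686)
P = B + 3.12·ex + 2.19·ey = (-3.6190,0.2218)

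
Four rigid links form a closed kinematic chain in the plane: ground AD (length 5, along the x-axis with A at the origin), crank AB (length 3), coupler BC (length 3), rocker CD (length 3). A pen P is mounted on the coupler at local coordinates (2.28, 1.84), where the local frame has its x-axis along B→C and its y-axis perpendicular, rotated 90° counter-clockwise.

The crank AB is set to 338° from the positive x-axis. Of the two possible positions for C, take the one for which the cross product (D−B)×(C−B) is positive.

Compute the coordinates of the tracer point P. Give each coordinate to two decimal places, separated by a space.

A=(0,0), D=(5.00,0)
B = A + 3.00·(cos338°, sin338°) = (2.7816, -1.1238)
|BD| = 2.4869
circle(B,3.00) ∩ circle(D,3.00): a=1.2434, h=2.7302
  candidates: C₊=(2.6570,1.8736) cross=6.790; C₋=(5.1246,-2.9974) cross=-6.790
  mode + wants cross > 0 → take C=(2.6570,1.8736) (cross=6.790)
ex = (C−B)/|BC| = (-0.0415,0.9991); ey = (-0.9991,-0.0415)
P = B + 2.28·ex + 1.84·ey = (0.8485,1.0778)

0.85 1.08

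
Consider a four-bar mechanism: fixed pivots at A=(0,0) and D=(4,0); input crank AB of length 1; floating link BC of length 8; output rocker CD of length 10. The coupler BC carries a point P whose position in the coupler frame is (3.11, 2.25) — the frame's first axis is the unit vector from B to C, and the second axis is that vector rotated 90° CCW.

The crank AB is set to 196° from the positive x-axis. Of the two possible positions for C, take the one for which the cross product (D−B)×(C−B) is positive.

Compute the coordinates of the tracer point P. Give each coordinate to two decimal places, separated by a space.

-3.78 2.33

A=(0,0), D=(4.00,0)
B = A + 1.00·(cos196°, sin196°) = (-0.9613, -0.2756)
|BD| = 4.9689
circle(B,8.00) ∩ circle(D,10.00): a=-1.1381, h=7.9186
  candidates: C₊=(-2.5368,7.5677) cross=39.347; C₋=(-1.6583,-8.2452) cross=-39.347
  mode + wants cross > 0 → take C=(-2.5368,7.5677) (cross=39.347)
ex = (C−B)/|BC| = (-0.1969,0.9804); ey = (-0.9804,-0.1969)
P = B + 3.11·ex + 2.25·ey = (-3.7797,2.3303)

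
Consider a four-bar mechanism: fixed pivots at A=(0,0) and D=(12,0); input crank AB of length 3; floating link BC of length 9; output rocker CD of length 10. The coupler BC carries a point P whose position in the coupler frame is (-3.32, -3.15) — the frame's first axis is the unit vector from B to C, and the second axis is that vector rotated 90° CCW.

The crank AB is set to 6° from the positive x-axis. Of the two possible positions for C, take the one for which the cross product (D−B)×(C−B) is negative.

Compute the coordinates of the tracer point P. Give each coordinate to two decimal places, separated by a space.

-1.13 2.31

A=(0,0), D=(12.00,0)
B = A + 3.00·(cos6°, sin6°) = (2.9836, 0.3136)
|BD| = 9.0219
circle(B,9.00) ∩ circle(D,10.00): a=3.4579, h=8.3092
  candidates: C₊=(6.7282,8.4976) cross=74.965; C₋=(6.1506,-8.1108) cross=-74.965
  mode - wants cross < 0 → take C=(6.1506,-8.1108) (cross=-74.965)
ex = (C−B)/|BC| = (0.3519,-0.9360); ey = (0.9360,0.3519)
P = B + -3.32·ex + -3.15·ey = (-1.1332,2.3128)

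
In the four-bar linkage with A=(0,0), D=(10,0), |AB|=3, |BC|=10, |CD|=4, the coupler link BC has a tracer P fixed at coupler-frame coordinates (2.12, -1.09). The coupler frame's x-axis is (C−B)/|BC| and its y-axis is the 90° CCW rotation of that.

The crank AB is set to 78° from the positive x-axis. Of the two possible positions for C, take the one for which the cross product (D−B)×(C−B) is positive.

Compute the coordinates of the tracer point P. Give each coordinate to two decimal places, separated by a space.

A=(0,0), D=(10.00,0)
B = A + 3.00·(cos78°, sin78°) = (0.6237, 2.9344)
|BD| = 9.8247
circle(B,10.00) ∩ circle(D,4.00): a=9.1873, h=3.9489
  candidates: C₊=(10.5711,3.9590) cross=38.797; C₋=(8.2122,-3.5782) cross=-38.797
  mode + wants cross > 0 → take C=(10.5711,3.9590) (cross=38.797)
ex = (C−B)/|BC| = (0.9947,0.1025); ey = (-0.1025,0.9947)
P = B + 2.12·ex + -1.09·ey = (2.8443,2.0674)

2.84 2.07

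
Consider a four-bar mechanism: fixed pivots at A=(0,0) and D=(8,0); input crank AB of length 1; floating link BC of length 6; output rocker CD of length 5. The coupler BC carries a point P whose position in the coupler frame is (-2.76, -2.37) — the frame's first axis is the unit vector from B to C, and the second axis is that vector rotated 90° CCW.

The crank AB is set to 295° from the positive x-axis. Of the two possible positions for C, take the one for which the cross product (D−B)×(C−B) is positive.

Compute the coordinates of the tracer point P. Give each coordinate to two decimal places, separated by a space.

A=(0,0), D=(8.00,0)
B = A + 1.00·(cos295°, sin295°) = (0.4226, -0.9063)
|BD| = 7.6314
circle(B,6.00) ∩ circle(D,5.00): a=4.5364, h=3.9270
  candidates: C₊=(4.4605,3.5316) cross=29.968; C₋=(5.3933,-4.2667) cross=-29.968
  mode + wants cross > 0 → take C=(4.4605,3.5316) (cross=29.968)
ex = (C−B)/|BC| = (0.6730,0.7397); ey = (-0.7397,0.6730)
P = B + -2.76·ex + -2.37·ey = (0.3181,-4.5427)

0.32 -4.54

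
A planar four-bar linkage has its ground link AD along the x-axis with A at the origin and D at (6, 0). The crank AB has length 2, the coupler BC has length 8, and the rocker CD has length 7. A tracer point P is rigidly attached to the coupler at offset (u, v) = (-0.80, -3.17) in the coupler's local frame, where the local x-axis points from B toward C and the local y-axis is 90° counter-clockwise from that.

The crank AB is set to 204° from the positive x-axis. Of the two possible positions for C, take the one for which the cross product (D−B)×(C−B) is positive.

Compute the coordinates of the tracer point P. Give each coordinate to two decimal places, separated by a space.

A=(0,0), D=(6.00,0)
B = A + 2.00·(cos204°, sin204°) = (-1.8271, -0.8135)
|BD| = 7.8692
circle(B,8.00) ∩ circle(D,7.00): a=4.8877, h=6.3333
  candidates: C₊=(2.3797,5.9911) cross=49.838; C₋=(3.6891,-6.6076) cross=-49.838
  mode + wants cross > 0 → take C=(2.3797,5.9911) (cross=49.838)
ex = (C−B)/|BC| = (0.5259,0.8506); ey = (-0.8506,0.5259)
P = B + -0.80·ex + -3.17·ey = (0.4486,-3.1609)

0.45 -3.16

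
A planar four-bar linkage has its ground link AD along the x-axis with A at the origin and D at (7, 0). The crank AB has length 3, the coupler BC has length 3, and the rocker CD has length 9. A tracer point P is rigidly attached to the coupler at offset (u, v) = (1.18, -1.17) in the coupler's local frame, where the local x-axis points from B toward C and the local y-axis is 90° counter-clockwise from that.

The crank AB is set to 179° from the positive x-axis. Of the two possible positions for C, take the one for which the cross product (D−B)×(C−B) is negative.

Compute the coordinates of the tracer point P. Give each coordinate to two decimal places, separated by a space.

A=(0,0), D=(7.00,0)
B = A + 3.00·(cos179°, sin179°) = (-2.9995, 0.0524)
|BD| = 9.9997
circle(B,3.00) ∩ circle(D,9.00): a=1.3997, h=2.6534
  candidates: C₊=(-1.5859,2.6984) cross=26.534; C₋=(-1.6137,-2.6084) cross=-26.534
  mode - wants cross < 0 → take C=(-1.6137,-2.6084) (cross=-26.534)
ex = (C−B)/|BC| = (0.4619,-0.8869); ey = (0.8869,0.4619)
P = B + 1.18·ex + -1.17·ey = (-3.4921,-1.5347)

-3.49 -1.53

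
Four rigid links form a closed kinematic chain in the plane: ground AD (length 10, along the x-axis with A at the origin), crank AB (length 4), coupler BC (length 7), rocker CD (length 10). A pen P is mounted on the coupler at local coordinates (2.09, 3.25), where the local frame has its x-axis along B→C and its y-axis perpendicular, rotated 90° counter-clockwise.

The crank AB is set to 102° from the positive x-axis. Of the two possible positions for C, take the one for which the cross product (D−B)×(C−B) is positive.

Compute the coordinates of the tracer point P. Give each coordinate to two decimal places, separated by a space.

-1.30 7.75

A=(0,0), D=(10.00,0)
B = A + 4.00·(cos102°, sin102°) = (-0.8316, 3.9126)
|BD| = 11.5166
circle(B,7.00) ∩ circle(D,10.00): a=3.5441, h=6.0365
  candidates: C₊=(4.5525,8.3860) cross=69.520; C₋=(0.4509,-2.9689) cross=-69.520
  mode + wants cross > 0 → take C=(4.5525,8.3860) (cross=69.520)
ex = (C−B)/|BC| = (0.7692,0.6391); ey = (-0.6391,0.7692)
P = B + 2.09·ex + 3.25·ey = (-1.3010,7.7480)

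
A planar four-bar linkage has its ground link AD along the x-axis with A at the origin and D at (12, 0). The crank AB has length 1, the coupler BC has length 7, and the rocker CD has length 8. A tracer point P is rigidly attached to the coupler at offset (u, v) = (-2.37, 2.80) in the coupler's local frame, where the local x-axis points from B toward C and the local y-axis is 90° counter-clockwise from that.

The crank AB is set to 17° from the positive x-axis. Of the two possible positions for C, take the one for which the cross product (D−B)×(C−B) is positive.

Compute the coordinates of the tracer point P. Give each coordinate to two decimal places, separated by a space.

A=(0,0), D=(12.00,0)
B = A + 1.00·(cos17°, sin17°) = (0.9563, 0.2924)
|BD| = 11.0476
circle(B,7.00) ∩ circle(D,8.00): a=4.8449, h=5.0524
  candidates: C₊=(5.9332,5.2148) cross=55.817; C₋=(5.6658,-4.8865) cross=-55.817
  mode + wants cross > 0 → take C=(5.9332,5.2148) (cross=55.817)
ex = (C−B)/|BC| = (0.7110,0.7032); ey = (-0.7032,0.7110)
P = B + -2.37·ex + 2.80·ey = (-2.6977,0.6165)

-2.70 0.62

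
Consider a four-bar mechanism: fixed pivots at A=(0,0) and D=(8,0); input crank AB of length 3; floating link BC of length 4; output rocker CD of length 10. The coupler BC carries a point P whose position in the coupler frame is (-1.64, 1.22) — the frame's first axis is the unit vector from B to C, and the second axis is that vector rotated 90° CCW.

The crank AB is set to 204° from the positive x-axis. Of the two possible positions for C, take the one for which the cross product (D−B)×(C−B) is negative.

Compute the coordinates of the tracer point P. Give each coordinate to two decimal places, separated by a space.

-2.46 0.80

A=(0,0), D=(8.00,0)
B = A + 3.00·(cos204°, sin204°) = (-2.7406, -1.2202)
|BD| = 10.8097
circle(B,4.00) ∩ circle(D,10.00): a=1.5195, h=3.7002
  candidates: C₊=(-1.6486,2.6278) cross=39.998; C₋=(-0.8132,-4.7252) cross=-39.998
  mode - wants cross < 0 → take C=(-0.8132,-4.7252) (cross=-39.998)
ex = (C−B)/|BC| = (0.4819,-0.8762); ey = (0.8762,0.4819)
P = B + -1.64·ex + 1.22·ey = (-2.4619,0.8047)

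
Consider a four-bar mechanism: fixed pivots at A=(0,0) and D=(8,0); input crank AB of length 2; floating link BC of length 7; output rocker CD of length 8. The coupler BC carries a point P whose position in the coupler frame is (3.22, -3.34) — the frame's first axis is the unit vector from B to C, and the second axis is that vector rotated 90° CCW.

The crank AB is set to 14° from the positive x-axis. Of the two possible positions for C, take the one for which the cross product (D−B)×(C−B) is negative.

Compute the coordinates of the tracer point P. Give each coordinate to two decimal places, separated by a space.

A=(0,0), D=(8.00,0)
B = A + 2.00·(cos14°, sin14°) = (1.9406, 0.4838)
|BD| = 6.0787
circle(B,7.00) ∩ circle(D,8.00): a=1.8055, h=6.7631
  candidates: C₊=(4.2787,7.0818) cross=41.111; C₋=(3.2021,-6.4016) cross=-41.111
  mode - wants cross < 0 → take C=(3.2021,-6.4016) (cross=-41.111)
ex = (C−B)/|BC| = (0.1802,-0.9836); ey = (0.9836,0.1802)
P = B + 3.22·ex + -3.34·ey = (-0.7644,-3.2853)

-0.76 -3.29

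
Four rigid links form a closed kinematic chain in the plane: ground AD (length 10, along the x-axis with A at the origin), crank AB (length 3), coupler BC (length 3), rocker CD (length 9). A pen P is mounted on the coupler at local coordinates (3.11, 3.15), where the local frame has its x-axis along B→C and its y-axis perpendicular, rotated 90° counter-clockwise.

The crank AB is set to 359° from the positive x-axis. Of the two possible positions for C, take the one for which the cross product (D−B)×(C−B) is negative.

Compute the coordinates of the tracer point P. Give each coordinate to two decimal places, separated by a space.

A=(0,0), D=(10.00,0)
B = A + 3.00·(cos359°, sin359°) = (2.9995, -0.0524)
|BD| = 7.0007
circle(B,3.00) ∩ circle(D,9.00): a=-1.6421, h=2.5107
  candidates: C₊=(1.3388,2.4460) cross=17.577; C₋=(1.3763,-2.5753) cross=-17.577
  mode - wants cross < 0 → take C=(1.3763,-2.5753) (cross=-17.577)
ex = (C−B)/|BC| = (-0.5411,-0.8410); ey = (0.8410,-0.5411)
P = B + 3.11·ex + 3.15·ey = (3.9659,-4.3722)

3.97 -4.37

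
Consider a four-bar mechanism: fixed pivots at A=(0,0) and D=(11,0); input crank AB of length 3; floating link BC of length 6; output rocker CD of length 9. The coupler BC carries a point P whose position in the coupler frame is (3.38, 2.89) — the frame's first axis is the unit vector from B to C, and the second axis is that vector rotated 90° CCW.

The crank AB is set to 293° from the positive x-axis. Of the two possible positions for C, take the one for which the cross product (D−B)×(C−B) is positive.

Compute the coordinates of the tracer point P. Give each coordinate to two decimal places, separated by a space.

A=(0,0), D=(11.00,0)
B = A + 3.00·(cos293°, sin293°) = (1.1722, -2.7615)
|BD| = 10.2084
circle(B,6.00) ∩ circle(D,9.00): a=2.9001, h=5.2525
  candidates: C₊=(2.5433,3.0797) cross=53.620; C₋=(5.3851,-7.0337) cross=-53.620
  mode + wants cross > 0 → take C=(2.5433,3.0797) (cross=53.620)
ex = (C−B)/|BC| = (0.2285,0.9735); ey = (-0.9735,0.2285)
P = B + 3.38·ex + 2.89·ey = (-0.8689,1.1895)

-0.87 1.19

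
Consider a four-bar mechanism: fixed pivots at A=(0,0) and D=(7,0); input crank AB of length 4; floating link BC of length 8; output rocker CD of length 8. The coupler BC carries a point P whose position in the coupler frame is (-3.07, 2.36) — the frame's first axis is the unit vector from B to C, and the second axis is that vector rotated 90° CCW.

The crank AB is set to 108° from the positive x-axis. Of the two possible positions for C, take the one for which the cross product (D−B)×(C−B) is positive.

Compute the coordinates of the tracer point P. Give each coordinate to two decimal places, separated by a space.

A=(0,0), D=(7.00,0)
B = A + 4.00·(cos108°, sin108°) = (-1.2361, 3.8042)
|BD| = 9.0722
circle(B,8.00) ∩ circle(D,8.00): a=4.5361, h=6.5897
  candidates: C₊=(5.6452,7.8844) cross=59.783; C₋=(0.1187,-4.0802) cross=-59.783
  mode + wants cross > 0 → take C=(5.6452,7.8844) (cross=59.783)
ex = (C−B)/|BC| = (0.8602,0.5100); ey = (-0.5100,0.8602)
P = B + -3.07·ex + 2.36·ey = (-5.0804,4.2684)

-5.08 4.27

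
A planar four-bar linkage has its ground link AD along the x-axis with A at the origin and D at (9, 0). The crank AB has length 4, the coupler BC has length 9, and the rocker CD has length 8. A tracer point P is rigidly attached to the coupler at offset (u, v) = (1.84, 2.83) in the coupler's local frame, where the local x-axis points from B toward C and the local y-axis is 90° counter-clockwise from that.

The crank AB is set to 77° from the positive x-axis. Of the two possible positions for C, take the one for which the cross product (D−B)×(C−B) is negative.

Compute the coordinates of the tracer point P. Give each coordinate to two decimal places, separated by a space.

4.04 2.66

A=(0,0), D=(9.00,0)
B = A + 4.00·(cos77°, sin77°) = (0.8998, 3.8975)
|BD| = 8.9891
circle(B,9.00) ∩ circle(D,8.00): a=5.4401, h=7.1697
  candidates: C₊=(8.9106,7.9995) cross=64.449; C₋=(2.6933,-4.9220) cross=-64.449
  mode - wants cross < 0 → take C=(2.6933,-4.9220) (cross=-64.449)
ex = (C−B)/|BC| = (0.1993,-0.9799); ey = (0.9799,0.1993)
P = B + 1.84·ex + 2.83·ey = (4.0397,2.6584)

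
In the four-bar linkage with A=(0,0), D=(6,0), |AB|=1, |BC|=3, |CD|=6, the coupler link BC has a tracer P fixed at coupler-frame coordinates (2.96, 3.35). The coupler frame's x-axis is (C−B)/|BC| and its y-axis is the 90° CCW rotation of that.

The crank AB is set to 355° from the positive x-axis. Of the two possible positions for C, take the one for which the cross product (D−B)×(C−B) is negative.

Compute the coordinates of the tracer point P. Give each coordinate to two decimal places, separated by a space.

A=(0,0), D=(6.00,0)
B = A + 1.00·(cos355°, sin355°) = (0.9962, -0.0872)
|BD| = 5.0046
circle(B,3.00) ∩ circle(D,6.00): a=-0.1953, h=2.9936
  candidates: C₊=(0.7488,2.9026) cross=14.982; C₋=(0.8531,-3.0837) cross=-14.982
  mode - wants cross < 0 → take C=(0.8531,-3.0837) (cross=-14.982)
ex = (C−B)/|BC| = (-0.0477,-0.9989); ey = (0.9989,-0.0477)
P = B + 2.96·ex + 3.35·ey = (4.2012,-3.2036)

4.20 -3.20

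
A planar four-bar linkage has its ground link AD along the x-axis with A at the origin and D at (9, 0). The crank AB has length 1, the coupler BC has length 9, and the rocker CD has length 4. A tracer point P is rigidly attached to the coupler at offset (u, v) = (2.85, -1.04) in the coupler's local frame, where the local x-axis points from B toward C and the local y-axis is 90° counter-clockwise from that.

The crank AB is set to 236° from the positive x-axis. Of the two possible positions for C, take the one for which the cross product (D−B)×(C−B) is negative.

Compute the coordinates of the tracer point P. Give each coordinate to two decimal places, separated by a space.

A=(0,0), D=(9.00,0)
B = A + 1.00·(cos236°, sin236°) = (-0.5592, -0.8290)
|BD| = 9.5951
circle(B,9.00) ∩ circle(D,4.00): a=8.1847, h=3.7431
  candidates: C₊=(7.2715,3.6072) cross=35.915; C₋=(7.9183,-3.8510) cross=-35.915
  mode - wants cross < 0 → take C=(7.9183,-3.8510) (cross=-35.915)
ex = (C−B)/|BC| = (0.9419,-0.3358); ey = (0.3358,0.9419)
P = B + 2.85·ex + -1.04·ey = (1.7761,-2.7656)

1.78 -2.77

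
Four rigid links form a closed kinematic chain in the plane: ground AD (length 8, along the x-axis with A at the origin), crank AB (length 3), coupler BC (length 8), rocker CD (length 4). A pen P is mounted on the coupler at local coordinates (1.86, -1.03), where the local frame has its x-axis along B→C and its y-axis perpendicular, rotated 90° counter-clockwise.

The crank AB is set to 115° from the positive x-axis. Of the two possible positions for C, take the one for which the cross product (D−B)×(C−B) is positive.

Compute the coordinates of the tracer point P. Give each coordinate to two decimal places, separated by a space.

A=(0,0), D=(8.00,0)
B = A + 3.00·(cos115°, sin115°) = (-1.2679, 2.7189)
|BD| = 9.6585
circle(B,8.00) ∩ circle(D,4.00): a=7.3141, h=3.2410
  candidates: C₊=(6.6628,3.7699) cross=31.303; C₋=(4.8381,-2.4500) cross=-31.303
  mode + wants cross > 0 → take C=(6.6628,3.7699) (cross=31.303)
ex = (C−B)/|BC| = (0.9913,0.1314); ey = (-0.1314,0.9913)
P = B + 1.86·ex + -1.03·ey = (0.7113,1.9422)

0.71 1.94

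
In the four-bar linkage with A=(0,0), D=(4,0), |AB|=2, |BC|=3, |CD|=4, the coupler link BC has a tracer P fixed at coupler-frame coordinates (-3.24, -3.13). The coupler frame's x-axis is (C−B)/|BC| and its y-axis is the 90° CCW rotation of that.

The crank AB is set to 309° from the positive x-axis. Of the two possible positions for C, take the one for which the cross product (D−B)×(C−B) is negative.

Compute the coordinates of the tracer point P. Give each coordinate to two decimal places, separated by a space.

-3.21 -0.96

A=(0,0), D=(4.00,0)
B = A + 2.00·(cos309°, sin309°) = (1.2586, -1.5543)
|BD| = 3.1513
circle(B,3.00) ∩ circle(D,4.00): a=0.4650, h=2.9637
  candidates: C₊=(0.2014,1.2532) cross=9.340; C₋=(3.1249,-3.9031) cross=-9.340
  mode - wants cross < 0 → take C=(3.1249,-3.9031) (cross=-9.340)
ex = (C−B)/|BC| = (0.6221,-0.7829); ey = (0.7829,0.6221)
P = B + -3.24·ex + -3.13·ey = (-3.2076,-0.9647)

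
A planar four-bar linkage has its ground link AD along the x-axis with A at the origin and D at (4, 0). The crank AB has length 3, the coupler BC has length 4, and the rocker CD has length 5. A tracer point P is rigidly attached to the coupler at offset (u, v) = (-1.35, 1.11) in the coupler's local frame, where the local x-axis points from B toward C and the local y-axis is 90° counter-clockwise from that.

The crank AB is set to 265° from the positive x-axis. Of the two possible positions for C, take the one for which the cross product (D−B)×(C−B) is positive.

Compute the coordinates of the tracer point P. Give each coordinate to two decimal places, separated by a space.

A=(0,0), D=(4.00,0)
B = A + 3.00·(cos265°, sin265°) = (-0.2615, -2.9886)
|BD| = 5.2050
circle(B,4.00) ∩ circle(D,5.00): a=1.7379, h=3.6027
  candidates: C₊=(-0.9072,0.9590) cross=18.752; C₋=(3.2300,-4.9404) cross=-18.752
  mode + wants cross > 0 → take C=(-0.9072,0.9590) (cross=18.752)
ex = (C−B)/|BC| = (-0.1614,0.9869); ey = (-0.9869,-0.1614)
P = B + -1.35·ex + 1.11·ey = (-1.1390,-4.5001)

-1.14 -4.50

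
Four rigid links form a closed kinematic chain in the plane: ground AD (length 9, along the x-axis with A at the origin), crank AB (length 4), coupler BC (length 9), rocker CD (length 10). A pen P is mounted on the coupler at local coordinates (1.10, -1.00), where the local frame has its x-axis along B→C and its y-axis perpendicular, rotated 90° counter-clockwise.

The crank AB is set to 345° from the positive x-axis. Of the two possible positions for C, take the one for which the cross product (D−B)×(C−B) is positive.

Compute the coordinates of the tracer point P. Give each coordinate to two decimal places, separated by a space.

4.74 0.17

A=(0,0), D=(9.00,0)
B = A + 4.00·(cos345°, sin345°) = (3.8637, -1.0353)
|BD| = 5.2396
circle(B,9.00) ∩ circle(D,10.00): a=0.8067, h=8.9638
  candidates: C₊=(2.8834,7.9112) cross=46.967; C₋=(6.4256,-9.6629) cross=-46.967
  mode + wants cross > 0 → take C=(2.8834,7.9112) (cross=46.967)
ex = (C−B)/|BC| = (-0.1089,0.9940); ey = (-0.9940,-0.1089)
P = B + 1.10·ex + -1.00·ey = (4.7379,0.1671)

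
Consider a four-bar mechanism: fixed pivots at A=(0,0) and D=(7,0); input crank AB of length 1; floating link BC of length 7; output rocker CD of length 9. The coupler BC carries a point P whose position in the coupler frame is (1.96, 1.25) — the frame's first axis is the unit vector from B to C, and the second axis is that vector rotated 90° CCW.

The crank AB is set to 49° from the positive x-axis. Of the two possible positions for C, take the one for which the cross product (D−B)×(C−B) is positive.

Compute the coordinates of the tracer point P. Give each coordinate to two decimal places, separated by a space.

-0.14 2.94

A=(0,0), D=(7.00,0)
B = A + 1.00·(cos49°, sin49°) = (0.6561, 0.7547)
|BD| = 6.3887
circle(B,7.00) ∩ circle(D,9.00): a=0.6899, h=6.9659
  candidates: C₊=(2.1640,7.5904) cross=44.503; C₋=(0.5182,-6.2439) cross=-44.503
  mode + wants cross > 0 → take C=(2.1640,7.5904) (cross=44.503)
ex = (C−B)/|BC| = (0.2154,0.9765); ey = (-0.9765,0.2154)
P = B + 1.96·ex + 1.25·ey = (-0.1424,2.9380)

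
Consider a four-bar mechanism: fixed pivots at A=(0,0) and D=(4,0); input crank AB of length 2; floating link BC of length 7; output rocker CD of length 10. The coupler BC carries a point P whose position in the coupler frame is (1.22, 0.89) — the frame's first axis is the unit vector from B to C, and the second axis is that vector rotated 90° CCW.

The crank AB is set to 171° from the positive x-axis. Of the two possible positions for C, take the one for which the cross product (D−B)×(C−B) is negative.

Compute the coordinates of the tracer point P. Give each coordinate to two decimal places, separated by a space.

A=(0,0), D=(4.00,0)
B = A + 2.00·(cos171°, sin171°) = (-1.9754, 0.3129)
|BD| = 5.9836
circle(B,7.00) ∩ circle(D,10.00): a=-1.2699, h=6.8838
  candidates: C₊=(-2.8836,7.2537) cross=41.190; C₋=(-3.6035,-6.4952) cross=-41.190
  mode - wants cross < 0 → take C=(-3.6035,-6.4952) (cross=-41.190)
ex = (C−B)/|BC| = (-0.2326,-0.9726); ey = (0.9726,-0.2326)
P = B + 1.22·ex + 0.89·ey = (-1.3935,-1.0807)

-1.39 -1.08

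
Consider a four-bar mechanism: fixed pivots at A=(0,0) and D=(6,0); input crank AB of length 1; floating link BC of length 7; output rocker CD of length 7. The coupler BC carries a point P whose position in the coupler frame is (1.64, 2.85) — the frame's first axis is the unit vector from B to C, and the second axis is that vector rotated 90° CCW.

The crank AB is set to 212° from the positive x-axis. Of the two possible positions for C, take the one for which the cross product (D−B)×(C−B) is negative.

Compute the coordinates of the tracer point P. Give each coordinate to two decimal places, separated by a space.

2.43 -0.31

A=(0,0), D=(6.00,0)
B = A + 1.00·(cos212°, sin212°) = (-0.8480, -0.5299)
|BD| = 6.8685
circle(B,7.00) ∩ circle(D,7.00): a=3.4343, h=6.0997
  candidates: C₊=(2.1054,5.8165) cross=41.896; C₋=(3.0466,-6.3464) cross=-41.896
  mode - wants cross < 0 → take C=(3.0466,-6.3464) (cross=-41.896)
ex = (C−B)/|BC| = (0.5564,-0.8309); ey = (0.8309,0.5564)
P = B + 1.64·ex + 2.85·ey = (2.4326,-0.3070)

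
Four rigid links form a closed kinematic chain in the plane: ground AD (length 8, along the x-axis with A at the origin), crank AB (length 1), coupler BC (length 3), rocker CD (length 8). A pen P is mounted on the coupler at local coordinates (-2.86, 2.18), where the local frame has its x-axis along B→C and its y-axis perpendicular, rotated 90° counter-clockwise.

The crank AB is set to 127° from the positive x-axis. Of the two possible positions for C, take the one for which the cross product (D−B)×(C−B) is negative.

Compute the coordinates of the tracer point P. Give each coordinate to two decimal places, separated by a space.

0.65 4.17

A=(0,0), D=(8.00,0)
B = A + 1.00·(cos127°, sin127°) = (-0.6018, 0.7986)
|BD| = 8.6388
circle(B,3.00) ∩ circle(D,8.00): a=1.1361, h=2.7766
  candidates: C₊=(0.7861,3.4583) cross=23.986; C₋=(0.2727,-2.0711) cross=-23.986
  mode - wants cross < 0 → take C=(0.2727,-2.0711) (cross=-23.986)
ex = (C−B)/|BC| = (0.2915,-0.9566); ey = (0.9566,0.2915)
P = B + -2.86·ex + 2.18·ey = (0.6498,4.1699)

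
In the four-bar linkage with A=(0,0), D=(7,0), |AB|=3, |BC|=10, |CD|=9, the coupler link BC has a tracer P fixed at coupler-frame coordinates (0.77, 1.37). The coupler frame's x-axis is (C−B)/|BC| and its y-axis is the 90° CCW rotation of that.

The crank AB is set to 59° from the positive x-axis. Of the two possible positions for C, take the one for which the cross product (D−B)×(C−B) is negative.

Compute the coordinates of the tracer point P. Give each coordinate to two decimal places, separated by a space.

2.94 1.85

A=(0,0), D=(7.00,0)
B = A + 3.00·(cos59°, sin59°) = (1.5451, 2.5715)
|BD| = 6.0306
circle(B,10.00) ∩ circle(D,9.00): a=4.5906, h=8.8841
  candidates: C₊=(9.4857,8.6499) cross=53.576; C₋=(1.9092,-7.4219) cross=-53.576
  mode - wants cross < 0 → take C=(1.9092,-7.4219) (cross=-53.576)
ex = (C−B)/|BC| = (0.0364,-0.9993); ey = (0.9993,0.0364)
P = B + 0.77·ex + 1.37·ey = (2.9422,1.8519)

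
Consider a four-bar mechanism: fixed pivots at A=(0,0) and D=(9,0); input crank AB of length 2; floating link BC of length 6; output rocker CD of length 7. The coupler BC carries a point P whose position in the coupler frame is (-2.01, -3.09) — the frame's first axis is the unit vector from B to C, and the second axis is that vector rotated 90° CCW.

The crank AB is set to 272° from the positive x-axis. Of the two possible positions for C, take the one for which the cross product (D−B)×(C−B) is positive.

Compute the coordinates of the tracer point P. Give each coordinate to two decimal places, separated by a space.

A=(0,0), D=(9.00,0)
B = A + 2.00·(cos272°, sin272°) = (0.0698, -1.9988)
|BD| = 9.1512
circle(B,6.00) ∩ circle(D,7.00): a=3.8653, h=4.5891
  candidates: C₊=(2.8394,3.3237) cross=41.995; C₋=(4.8441,-5.6328) cross=-41.995
  mode + wants cross > 0 → take C=(2.8394,3.3237) (cross=41.995)
ex = (C−B)/|BC| = (0.4616,0.8871); ey = (-0.8871,0.4616)
P = B + -2.01·ex + -3.09·ey = (1.8831,-5.2082)

1.88 -5.21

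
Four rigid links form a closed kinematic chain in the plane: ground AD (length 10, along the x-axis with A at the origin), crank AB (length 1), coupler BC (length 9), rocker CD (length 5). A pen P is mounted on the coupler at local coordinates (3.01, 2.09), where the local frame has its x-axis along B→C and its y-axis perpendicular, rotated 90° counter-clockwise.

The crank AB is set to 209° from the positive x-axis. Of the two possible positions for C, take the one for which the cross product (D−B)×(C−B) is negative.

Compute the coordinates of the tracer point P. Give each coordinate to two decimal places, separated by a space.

2.73 0.17

A=(0,0), D=(10.00,0)
B = A + 1.00·(cos209°, sin209°) = (-0.8746, -0.4848)
|BD| = 10.8854
circle(B,9.00) ∩ circle(D,5.00): a=8.0150, h=4.0940
  candidates: C₊=(6.9501,3.9620) cross=44.564; C₋=(7.3147,-4.2177) cross=-44.564
  mode - wants cross < 0 → take C=(7.3147,-4.2177) (cross=-44.564)
ex = (C−B)/|BC| = (0.9099,-0.4148); ey = (0.4148,0.9099)
P = B + 3.01·ex + 2.09·ey = (2.7311,0.1685)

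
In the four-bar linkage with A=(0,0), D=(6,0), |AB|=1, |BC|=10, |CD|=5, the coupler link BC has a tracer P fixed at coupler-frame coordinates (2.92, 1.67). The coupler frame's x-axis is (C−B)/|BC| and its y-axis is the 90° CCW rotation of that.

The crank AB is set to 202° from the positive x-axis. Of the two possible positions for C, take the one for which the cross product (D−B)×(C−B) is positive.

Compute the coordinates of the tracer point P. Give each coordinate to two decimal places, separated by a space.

0.74 2.55

A=(0,0), D=(6.00,0)
B = A + 1.00·(cos202°, sin202°) = (-0.9272, -0.3746)
|BD| = 6.9373
circle(B,10.00) ∩ circle(D,5.00): a=8.8742, h=4.6096
  candidates: C₊=(7.6852,4.7075) cross=31.978; C₋=(8.1830,-4.4983) cross=-31.978
  mode + wants cross > 0 → take C=(7.6852,4.7075) (cross=31.978)
ex = (C−B)/|BC| = (0.8612,0.5082); ey = (-0.5082,0.8612)
P = B + 2.92·ex + 1.67·ey = (0.7389,2.5476)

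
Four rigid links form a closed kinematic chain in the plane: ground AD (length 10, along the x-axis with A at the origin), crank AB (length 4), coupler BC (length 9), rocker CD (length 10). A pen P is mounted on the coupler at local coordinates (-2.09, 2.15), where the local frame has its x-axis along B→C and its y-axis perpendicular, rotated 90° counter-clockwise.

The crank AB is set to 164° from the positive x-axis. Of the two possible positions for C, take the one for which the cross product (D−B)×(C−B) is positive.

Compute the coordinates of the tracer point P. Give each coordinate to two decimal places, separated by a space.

-6.83 1.33

A=(0,0), D=(10.00,0)
B = A + 4.00·(cos164°, sin164°) = (-3.8450, 1.1025)
|BD| = 13.8889
circle(B,9.00) ∩ circle(D,10.00): a=6.2604, h=6.4658
  candidates: C₊=(2.9089,7.0510) cross=89.803; C₋=(1.8824,-5.8398) cross=-89.803
  mode + wants cross > 0 → take C=(2.9089,7.0510) (cross=89.803)
ex = (C−B)/|BC| = (0.7504,0.6609); ey = (-0.6609,0.7504)
P = B + -2.09·ex + 2.15·ey = (-6.8345,1.3346)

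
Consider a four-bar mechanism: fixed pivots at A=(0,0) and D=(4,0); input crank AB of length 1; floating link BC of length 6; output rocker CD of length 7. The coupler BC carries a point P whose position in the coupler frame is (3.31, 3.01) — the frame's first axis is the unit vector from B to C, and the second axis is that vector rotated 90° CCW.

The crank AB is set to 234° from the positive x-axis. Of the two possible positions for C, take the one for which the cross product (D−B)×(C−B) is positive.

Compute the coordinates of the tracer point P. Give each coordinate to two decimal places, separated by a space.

-3.66 2.45

A=(0,0), D=(4.00,0)
B = A + 1.00·(cos234°, sin234°) = (-0.5878, -0.8090)
|BD| = 4.6586
circle(B,6.00) ∩ circle(D,7.00): a=0.9340, h=5.9269
  candidates: C₊=(-0.6972,5.1900) cross=27.611; C₋=(1.3613,-6.4836) cross=-27.611
  mode + wants cross > 0 → take C=(-0.6972,5.1900) (cross=27.611)
ex = (C−B)/|BC| = (-0.0182,0.9998); ey = (-0.9998,-0.0182)
P = B + 3.31·ex + 3.01·ey = (-3.6577,2.4455)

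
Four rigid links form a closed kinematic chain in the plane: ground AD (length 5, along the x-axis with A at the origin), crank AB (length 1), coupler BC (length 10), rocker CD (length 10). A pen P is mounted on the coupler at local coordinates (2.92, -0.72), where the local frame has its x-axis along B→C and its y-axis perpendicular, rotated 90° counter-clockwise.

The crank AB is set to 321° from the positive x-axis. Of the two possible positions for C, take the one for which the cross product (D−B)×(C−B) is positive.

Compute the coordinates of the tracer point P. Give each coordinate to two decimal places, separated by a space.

A=(0,0), D=(5.00,0)
B = A + 1.00·(cos321°, sin321°) = (0.7771, -0.6293)
|BD| = 4.2695
circle(B,10.00) ∩ circle(D,10.00): a=2.1347, h=9.7695
  candidates: C₊=(1.4486,9.3481) cross=41.711; C₋=(4.3286,-9.9774) cross=-41.711
  mode + wants cross > 0 → take C=(1.4486,9.3481) (cross=41.711)
ex = (C−B)/|BC| = (0.0671,0.9977); ey = (-0.9977,0.0671)
P = B + 2.92·ex + -0.72·ey = (1.6916,2.2357)

1.69 2.24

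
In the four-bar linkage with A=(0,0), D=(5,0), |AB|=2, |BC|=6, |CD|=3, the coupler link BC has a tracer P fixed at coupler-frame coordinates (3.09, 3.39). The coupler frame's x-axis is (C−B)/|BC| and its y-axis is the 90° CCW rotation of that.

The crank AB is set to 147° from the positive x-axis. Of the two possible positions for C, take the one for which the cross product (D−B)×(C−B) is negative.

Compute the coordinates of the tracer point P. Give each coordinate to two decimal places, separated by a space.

2.81 2.05

A=(0,0), D=(5.00,0)
B = A + 2.00·(cos147°, sin147°) = (-1.6773, 1.0893)
|BD| = 6.7656
circle(B,6.00) ∩ circle(D,3.00): a=5.3782, h=2.6599
  candidates: C₊=(4.0589,2.8486) cross=17.996; C₋=(3.2024,-2.4018) cross=-17.996
  mode - wants cross < 0 → take C=(3.2024,-2.4018) (cross=-17.996)
ex = (C−B)/|BC| = (0.8133,-0.5819); ey = (0.5819,0.8133)
P = B + 3.09·ex + 3.39·ey = (2.8082,2.0484)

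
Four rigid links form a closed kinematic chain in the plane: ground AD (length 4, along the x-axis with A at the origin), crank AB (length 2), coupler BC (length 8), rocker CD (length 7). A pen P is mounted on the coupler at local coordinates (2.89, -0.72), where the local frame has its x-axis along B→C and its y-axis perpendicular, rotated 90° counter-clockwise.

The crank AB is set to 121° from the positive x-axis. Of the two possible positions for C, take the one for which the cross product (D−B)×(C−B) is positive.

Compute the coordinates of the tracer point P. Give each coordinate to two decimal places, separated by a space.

1.63 3.05

A=(0,0), D=(4.00,0)
B = A + 2.00·(cos121°, sin121°) = (-1.0301, 1.7143)
|BD| = 5.3142
circle(B,8.00) ∩ circle(D,7.00): a=4.0684, h=6.8883
  candidates: C₊=(5.0429,6.9219) cross=36.605; C₋=(0.5987,-6.1181) cross=-36.605
  mode + wants cross > 0 → take C=(5.0429,6.9219) (cross=36.605)
ex = (C−B)/|BC| = (0.7591,0.6509); ey = (-0.6509,0.7591)
P = B + 2.89·ex + -0.72·ey = (1.6325,3.0490)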